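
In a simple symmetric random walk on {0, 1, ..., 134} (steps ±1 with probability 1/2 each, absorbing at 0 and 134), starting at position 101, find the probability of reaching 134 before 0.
P(hit 134 before 0) = 101/134

Let u_k = P(hit 134 before 0 | start at k). Then u_0 = 0, u_134 = 1, and u_k = u_{k-1}/2 + u_{k+1}/2 for 1 ≤ k ≤ 133. This harmonic recurrence is solved by u_k = k/134, giving u_101 = 101/134.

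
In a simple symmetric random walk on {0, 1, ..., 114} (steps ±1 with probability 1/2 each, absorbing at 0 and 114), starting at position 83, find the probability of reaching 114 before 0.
P(hit 114 before 0) = 83/114

Let u_k = P(hit 114 before 0 | start at k). Then u_0 = 0, u_114 = 1, and u_k = u_{k-1}/2 + u_{k+1}/2 for 1 ≤ k ≤ 113. This harmonic recurrence is solved by u_k = k/114, giving u_83 = 83/114.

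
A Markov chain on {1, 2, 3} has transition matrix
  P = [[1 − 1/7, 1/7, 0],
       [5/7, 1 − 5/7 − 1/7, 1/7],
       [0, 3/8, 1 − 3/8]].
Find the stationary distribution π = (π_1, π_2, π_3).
π = (105/134, 21/134, 4/67)

This is a birth-death chain on three states, which satisfies detailed balance: π_1 · P_{12} = π_2 · P_{21} and π_2 · P_{23} = π_3 · P_{32}.
From π_1 · 1/7 = π_2 · 5/7: π_2/π_1 = (1/7)/(5/7) = 1/5.
From π_2 · 1/7 = π_3 · 3/8: π_3/π_2 = (1/7)/(3/8) = 8/21.
Take π_1 proportional to 1; then unnormalized π = (1, 1/5, 8/105). Normalize by dividing by the sum 134/105:
  π = (105/134, 21/134, 4/67).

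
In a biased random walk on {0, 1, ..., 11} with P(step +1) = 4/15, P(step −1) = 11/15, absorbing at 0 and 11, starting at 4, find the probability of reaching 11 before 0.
P(hit 11 before 0) = (1 − (11/4)^4) / (1 − (11/4)^11) = 33669120/40758210901

Let u_k denote P(reach 11 before 0 | start at k). Boundary: u_0 = 0, u_11 = 1. Recurrence: u_k = 4/15·u_{k+1} + 11/15·u_{k-1} for 1 ≤ k ≤ 10. Try u_k = A + B·r^k with r = q/p = (11/15)/(4/15) = 11/4. Substitution satisfies the recurrence; boundary conditions give:
  u_k = (1 − r^k) / (1 − r^N) = (1 − (11/4)^4) / (1 − (11/4)^11) = 33669120/40758210901.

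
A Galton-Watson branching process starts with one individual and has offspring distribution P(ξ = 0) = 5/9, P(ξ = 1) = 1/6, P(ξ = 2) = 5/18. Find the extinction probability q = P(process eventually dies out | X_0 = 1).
q = 1

Mean offspring μ = 0·5/9 + 1·1/6 + 2·5/18 = 13/18 ≤ 1. For μ ≤ 1 with offspring not concentrated at 1, the Galton-Watson process goes extinct almost surely, so q = 1.
(Algebraic check: The pgf is f(s) = 5/9 + 1/6·s + 5/18·s². The extinction probability q is the smallest fixed point of f in [0, 1]. Setting s = f(s):
  5/18·s² + (1/6 − 1)·s + 5/9 = 0
  5/18·s² − (5/9 + 5/18)·s + 5/9 = 0
which factors as (s − 1)·(5/18·s − 5/9) = 0, giving roots s = 1 and s = (5/9)/(5/18) = 2. Since 2 ≥ 1, the smallest root in [0, 1] is s = 1.)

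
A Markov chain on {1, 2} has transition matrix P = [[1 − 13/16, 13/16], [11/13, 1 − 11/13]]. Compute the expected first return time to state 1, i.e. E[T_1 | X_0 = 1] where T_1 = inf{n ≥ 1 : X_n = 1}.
E[T_1 | X_0 = 1] = 1/π_1 = 345/176

For an irreducible recurrent Markov chain with stationary distribution π, E[T_i | X_0 = i] = 1/π_i (Kac's formula). Here π_1 = (11/13)/(13/16 + 11/13) = (11/13)/(345/208) = 176/345, so E[T_1 | X_0 = 1] = 1/π_1 = (13/16 + 11/13)/(11/13) = (345/208)/(11/13) = 345/176.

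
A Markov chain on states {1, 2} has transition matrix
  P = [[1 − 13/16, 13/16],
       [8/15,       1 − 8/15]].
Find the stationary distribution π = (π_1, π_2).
π_1 = 128/323, π_2 = 195/323

Solve πP = π with π_1 + π_2 = 1. From πP = π: π_1 · (1 − 13/16) + π_2 · 8/15 = π_1 ⇒ π_2 · 8/15 = π_1 · 13/16 ⇒ π_2/π_1 = (13/16)/(8/15) = 195/128. Together with π_1 + π_2 = 1:
  π_1 = (8/15)/(13/16 + 8/15) = (8/15)/(323/240) = 128/323,
  π_2 = (13/16)/(13/16 + 8/15) = (13/16)/(323/240) = 195/323.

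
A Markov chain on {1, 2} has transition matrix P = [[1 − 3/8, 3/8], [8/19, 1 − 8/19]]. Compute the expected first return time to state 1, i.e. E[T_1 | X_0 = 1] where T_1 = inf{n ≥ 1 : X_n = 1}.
E[T_1 | X_0 = 1] = 1/π_1 = 121/64

For an irreducible recurrent Markov chain with stationary distribution π, E[T_i | X_0 = i] = 1/π_i (Kac's formula). Here π_1 = (8/19)/(3/8 + 8/19) = (8/19)/(121/152) = 64/121, so E[T_1 | X_0 = 1] = 1/π_1 = (3/8 + 8/19)/(8/19) = (121/152)/(8/19) = 121/64.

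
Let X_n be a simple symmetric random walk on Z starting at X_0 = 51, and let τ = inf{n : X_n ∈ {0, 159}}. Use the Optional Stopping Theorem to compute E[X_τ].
E[X_τ] = 51

X_n is a martingale and τ is a bounded-mean stopping time (indeed τ is finite a.s. with bounded expectation since the walk is in a bounded region). By the OST, E[X_τ] = E[X_0] = 51. Equivalently: E[X_τ] = 159 · P(hit 159 first) + 0 · P(hit 0 first) = 159 · (51/159) = 51.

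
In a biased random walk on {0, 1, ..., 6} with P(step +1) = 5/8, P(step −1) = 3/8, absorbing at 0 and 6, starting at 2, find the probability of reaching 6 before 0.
P(hit 6 before 0) = (1 − (3/5)^2) / (1 − (3/5)^6) = 625/931

Let u_k denote P(reach 6 before 0 | start at k). Boundary: u_0 = 0, u_6 = 1. Recurrence: u_k = 5/8·u_{k+1} + 3/8·u_{k-1} for 1 ≤ k ≤ 5. Try u_k = A + B·r^k with r = q/p = (3/8)/(5/8) = 3/5. Substitution satisfies the recurrence; boundary conditions give:
  u_k = (1 − r^k) / (1 − r^N) = (1 − (3/5)^2) / (1 − (3/5)^6) = 625/931.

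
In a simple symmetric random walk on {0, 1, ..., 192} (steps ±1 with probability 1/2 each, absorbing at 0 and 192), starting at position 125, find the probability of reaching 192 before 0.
P(hit 192 before 0) = 125/192

Let u_k = P(hit 192 before 0 | start at k). Then u_0 = 0, u_192 = 1, and u_k = u_{k-1}/2 + u_{k+1}/2 for 1 ≤ k ≤ 191. This harmonic recurrence is solved by u_k = k/192, giving u_125 = 125/192.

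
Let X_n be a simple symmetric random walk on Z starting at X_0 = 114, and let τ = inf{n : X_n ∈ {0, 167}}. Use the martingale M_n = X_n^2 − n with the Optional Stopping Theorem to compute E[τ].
E[τ] = 6042

M_n = X_n^2 − n is a martingale (since E[X_{n+1}^2 | F_n] = X_n^2 + 1). By OST (τ has finite mean in a bounded region), E[M_τ] = E[M_0] = X_0^2 − 0 = 114^2 = 12996. Also E[M_τ] = E[X_τ^2] − E[τ]. The walk exits at 0 or 167, with P(hit 167 first) = 114/167, so E[X_τ^2] = 167^2 · 114/167 + 0 = 19038. Thus E[τ] = E[X_τ^2] − E[M_τ] = 19038 − 12996 = 6042 = 114(167 − 114) = 6042.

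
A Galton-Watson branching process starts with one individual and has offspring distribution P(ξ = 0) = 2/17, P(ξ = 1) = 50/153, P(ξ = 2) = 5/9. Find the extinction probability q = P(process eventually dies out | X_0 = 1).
q = 18/85

The pgf is f(s) = 2/17 + 50/153·s + 5/9·s². The extinction probability q is the smallest fixed point of f in [0, 1]. Setting s = f(s):
  5/9·s² + (50/153 − 1)·s + 2/17 = 0
  5/9·s² − (2/17 + 5/9)·s + 2/17 = 0
which factors as (s − 1)·(5/9·s − 2/17) = 0, giving roots s = 1 and s = (2/17)/(5/9) = 18/85.
Mean offspring μ = 50/153 + 2·5/9 = 220/153 > 1 (supercritical), so q < 1. The extinction probability is the smaller root: q = (2/17)/(5/9) = 18/85.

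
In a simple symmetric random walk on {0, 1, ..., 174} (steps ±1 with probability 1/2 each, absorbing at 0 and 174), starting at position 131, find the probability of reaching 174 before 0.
P(hit 174 before 0) = 131/174

Let u_k = P(hit 174 before 0 | start at k). Then u_0 = 0, u_174 = 1, and u_k = u_{k-1}/2 + u_{k+1}/2 for 1 ≤ k ≤ 173. This harmonic recurrence is solved by u_k = k/174, giving u_131 = 131/174.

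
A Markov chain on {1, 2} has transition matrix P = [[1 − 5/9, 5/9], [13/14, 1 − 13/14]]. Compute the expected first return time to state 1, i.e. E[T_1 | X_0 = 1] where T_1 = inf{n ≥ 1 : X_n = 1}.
E[T_1 | X_0 = 1] = 1/π_1 = 187/117

For an irreducible recurrent Markov chain with stationary distribution π, E[T_i | X_0 = i] = 1/π_i (Kac's formula). Here π_1 = (13/14)/(5/9 + 13/14) = (13/14)/(187/126) = 117/187, so E[T_1 | X_0 = 1] = 1/π_1 = (5/9 + 13/14)/(13/14) = (187/126)/(13/14) = 187/117.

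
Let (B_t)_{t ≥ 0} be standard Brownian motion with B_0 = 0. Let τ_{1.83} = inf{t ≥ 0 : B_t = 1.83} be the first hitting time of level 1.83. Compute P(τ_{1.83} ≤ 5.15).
P(τ_{1.83} ≤ 5.15) = 2(1 − Φ(1.83/√5.15)) = 2(1 − Φ(0.8064)) ≈ 0.4200

By the reflection principle for standard BM, P(τ_b ≤ t) = 2 · P(B_t ≥ b). Since B_t ~ N(0, t), P(B_t ≥ 1.83) = 1 − Φ(1.83/√t) = 1 − Φ(1.83/√5.15) = 1 − Φ(0.8064) ≈ 0.21001. Doubling: P(τ_{1.83} ≤ 5.15) ≈ 2 · 0.21001 = 0.42002 ≈ 0.4200.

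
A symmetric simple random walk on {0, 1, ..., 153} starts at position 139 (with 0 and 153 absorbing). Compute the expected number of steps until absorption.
E[τ | X_0 = 139] = 1946

Let v_k = E[τ | X_0 = k]. Boundary: v_0 = v_153 = 0. Recurrence: v_k = 1 + (v_{k-1} + v_{k+1})/2 for 1 ≤ k ≤ 152. The particular solution to v_k − (v_{k-1} + v_{k+1})/2 = 1 is v_k = −k^2. Adding homogeneous solution A + B k and matching boundaries gives v_k = k (153 − k). Substituting k = 139: v_139 = 139 · 14 = 1946.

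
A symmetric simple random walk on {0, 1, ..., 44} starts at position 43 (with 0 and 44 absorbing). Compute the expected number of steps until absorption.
E[τ | X_0 = 43] = 43

Let v_k = E[τ | X_0 = k]. Boundary: v_0 = v_44 = 0. Recurrence: v_k = 1 + (v_{k-1} + v_{k+1})/2 for 1 ≤ k ≤ 43. The particular solution to v_k − (v_{k-1} + v_{k+1})/2 = 1 is v_k = −k^2. Adding homogeneous solution A + B k and matching boundaries gives v_k = k (44 − k). Substituting k = 43: v_43 = 43 · 1 = 43.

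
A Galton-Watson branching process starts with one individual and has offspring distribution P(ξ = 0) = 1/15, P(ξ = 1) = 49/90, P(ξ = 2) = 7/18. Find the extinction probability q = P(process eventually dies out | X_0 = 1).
q = 6/35

The pgf is f(s) = 1/15 + 49/90·s + 7/18·s². The extinction probability q is the smallest fixed point of f in [0, 1]. Setting s = f(s):
  7/18·s² + (49/90 − 1)·s + 1/15 = 0
  7/18·s² − (1/15 + 7/18)·s + 1/15 = 0
which factors as (s − 1)·(7/18·s − 1/15) = 0, giving roots s = 1 and s = (1/15)/(7/18) = 6/35.
Mean offspring μ = 49/90 + 2·7/18 = 119/90 > 1 (supercritical), so q < 1. The extinction probability is the smaller root: q = (1/15)/(7/18) = 6/35.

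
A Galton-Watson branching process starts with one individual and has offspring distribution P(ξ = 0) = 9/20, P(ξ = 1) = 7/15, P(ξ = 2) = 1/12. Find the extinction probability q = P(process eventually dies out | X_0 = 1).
q = 1

Mean offspring μ = 0·9/20 + 1·7/15 + 2·1/12 = 19/30 ≤ 1. For μ ≤ 1 with offspring not concentrated at 1, the Galton-Watson process goes extinct almost surely, so q = 1.
(Algebraic check: The pgf is f(s) = 9/20 + 7/15·s + 1/12·s². The extinction probability q is the smallest fixed point of f in [0, 1]. Setting s = f(s):
  1/12·s² + (7/15 − 1)·s + 9/20 = 0
  1/12·s² − (9/20 + 1/12)·s + 9/20 = 0
which factors as (s − 1)·(1/12·s − 9/20) = 0, giving roots s = 1 and s = (9/20)/(1/12) = 27/5. Since 27/5 ≥ 1, the smallest root in [0, 1] is s = 1.)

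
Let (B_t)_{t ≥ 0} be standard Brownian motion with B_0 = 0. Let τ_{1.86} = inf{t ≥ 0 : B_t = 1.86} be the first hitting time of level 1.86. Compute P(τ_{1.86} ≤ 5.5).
P(τ_{1.86} ≤ 5.5) = 2(1 − Φ(1.86/√5.5)) = 2(1 − Φ(0.7931)) ≈ 0.4277

By the reflection principle for standard BM, P(τ_b ≤ t) = 2 · P(B_t ≥ b). Since B_t ~ N(0, t), P(B_t ≥ 1.86) = 1 − Φ(1.86/√t) = 1 − Φ(1.86/√5.5) = 1 − Φ(0.7931) ≈ 0.21386. Doubling: P(τ_{1.86} ≤ 5.5) ≈ 2 · 0.21386 = 0.42772 ≈ 0.4277.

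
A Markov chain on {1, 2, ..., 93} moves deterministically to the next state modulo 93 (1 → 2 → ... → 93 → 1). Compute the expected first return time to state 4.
E[T_4 | X_0 = 4] = 93

The chain cycles deterministically, so starting at state 4 it returns in exactly 93 steps. Equivalently, the stationary distribution is uniform π_j = 1/93 for every state j, so by Kac's formula E[T_4] = 1/π_4 = 93.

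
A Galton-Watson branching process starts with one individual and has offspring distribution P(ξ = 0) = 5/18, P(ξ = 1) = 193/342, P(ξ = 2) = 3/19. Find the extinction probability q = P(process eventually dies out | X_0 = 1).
q = 1

Mean offspring μ = 0·5/18 + 1·193/342 + 2·3/19 = 301/342 ≤ 1. For μ ≤ 1 with offspring not concentrated at 1, the Galton-Watson process goes extinct almost surely, so q = 1.
(Algebraic check: The pgf is f(s) = 5/18 + 193/342·s + 3/19·s². The extinction probability q is the smallest fixed point of f in [0, 1]. Setting s = f(s):
  3/19·s² + (193/342 − 1)·s + 5/18 = 0
  3/19·s² − (5/18 + 3/19)·s + 5/18 = 0
which factors as (s − 1)·(3/19·s − 5/18) = 0, giving roots s = 1 and s = (5/18)/(3/19) = 95/54. Since 95/54 ≥ 1, the smallest root in [0, 1] is s = 1.)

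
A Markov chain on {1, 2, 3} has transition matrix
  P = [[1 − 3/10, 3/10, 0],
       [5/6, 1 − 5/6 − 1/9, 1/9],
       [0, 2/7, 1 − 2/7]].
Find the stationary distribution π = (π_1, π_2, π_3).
π = (2/3, 6/25, 7/75)

This is a birth-death chain on three states, which satisfies detailed balance: π_1 · P_{12} = π_2 · P_{21} and π_2 · P_{23} = π_3 · P_{32}.
From π_1 · 3/10 = π_2 · 5/6: π_2/π_1 = (3/10)/(5/6) = 9/25.
From π_2 · 1/9 = π_3 · 2/7: π_3/π_2 = (1/9)/(2/7) = 7/18.
Take π_1 proportional to 1; then unnormalized π = (1, 9/25, 7/50). Normalize by dividing by the sum 3/2:
  π = (2/3, 6/25, 7/75).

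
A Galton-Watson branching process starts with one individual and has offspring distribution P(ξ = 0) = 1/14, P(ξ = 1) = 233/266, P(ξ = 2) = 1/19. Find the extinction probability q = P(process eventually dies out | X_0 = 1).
q = 1

Mean offspring μ = 0·1/14 + 1·233/266 + 2·1/19 = 261/266 ≤ 1. For μ ≤ 1 with offspring not concentrated at 1, the Galton-Watson process goes extinct almost surely, so q = 1.
(Algebraic check: The pgf is f(s) = 1/14 + 233/266·s + 1/19·s². The extinction probability q is the smallest fixed point of f in [0, 1]. Setting s = f(s):
  1/19·s² + (233/266 − 1)·s + 1/14 = 0
  1/19·s² − (1/14 + 1/19)·s + 1/14 = 0
which factors as (s − 1)·(1/19·s − 1/14) = 0, giving roots s = 1 and s = (1/14)/(1/19) = 19/14. Since 19/14 ≥ 1, the smallest root in [0, 1] is s = 1.)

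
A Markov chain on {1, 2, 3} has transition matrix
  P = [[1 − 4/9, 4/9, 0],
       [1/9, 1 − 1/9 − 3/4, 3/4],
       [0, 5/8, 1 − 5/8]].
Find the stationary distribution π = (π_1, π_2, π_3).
π = (5/49, 20/49, 24/49)

This is a birth-death chain on three states, which satisfies detailed balance: π_1 · P_{12} = π_2 · P_{21} and π_2 · P_{23} = π_3 · P_{32}.
From π_1 · 4/9 = π_2 · 1/9: π_2/π_1 = (4/9)/(1/9) = 4.
From π_2 · 3/4 = π_3 · 5/8: π_3/π_2 = (3/4)/(5/8) = 6/5.
Take π_1 proportional to 1; then unnormalized π = (1, 4, 24/5). Normalize by dividing by the sum 49/5:
  π = (5/49, 20/49, 24/49).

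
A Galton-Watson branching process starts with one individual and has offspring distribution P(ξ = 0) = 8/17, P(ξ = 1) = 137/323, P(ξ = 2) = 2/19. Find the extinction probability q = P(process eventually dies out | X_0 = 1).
q = 1

Mean offspring μ = 0·8/17 + 1·137/323 + 2·2/19 = 205/323 ≤ 1. For μ ≤ 1 with offspring not concentrated at 1, the Galton-Watson process goes extinct almost surely, so q = 1.
(Algebraic check: The pgf is f(s) = 8/17 + 137/323·s + 2/19·s². The extinction probability q is the smallest fixed point of f in [0, 1]. Setting s = f(s):
  2/19·s² + (137/323 − 1)·s + 8/17 = 0
  2/19·s² − (8/17 + 2/19)·s + 8/17 = 0
which factors as (s − 1)·(2/19·s − 8/17) = 0, giving roots s = 1 and s = (8/17)/(2/19) = 76/17. Since 76/17 ≥ 1, the smallest root in [0, 1] is s = 1.)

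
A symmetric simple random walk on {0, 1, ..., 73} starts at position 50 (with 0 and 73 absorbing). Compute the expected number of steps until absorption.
E[τ | X_0 = 50] = 1150

Let v_k = E[τ | X_0 = k]. Boundary: v_0 = v_73 = 0. Recurrence: v_k = 1 + (v_{k-1} + v_{k+1})/2 for 1 ≤ k ≤ 72. The particular solution to v_k − (v_{k-1} + v_{k+1})/2 = 1 is v_k = −k^2. Adding homogeneous solution A + B k and matching boundaries gives v_k = k (73 − k). Substituting k = 50: v_50 = 50 · 23 = 1150.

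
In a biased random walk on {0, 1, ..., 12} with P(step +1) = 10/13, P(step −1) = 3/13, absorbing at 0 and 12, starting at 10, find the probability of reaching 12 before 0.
P(hit 12 before 0) = (1 − (3/10)^10) / (1 − (3/10)^12) = 10988946100/10989005149

Let u_k denote P(reach 12 before 0 | start at k). Boundary: u_0 = 0, u_12 = 1. Recurrence: u_k = 10/13·u_{k+1} + 3/13·u_{k-1} for 1 ≤ k ≤ 11. Try u_k = A + B·r^k with r = q/p = (3/13)/(10/13) = 3/10. Substitution satisfies the recurrence; boundary conditions give:
  u_k = (1 − r^k) / (1 − r^N) = (1 − (3/10)^10) / (1 − (3/10)^12) = 10988946100/10989005149.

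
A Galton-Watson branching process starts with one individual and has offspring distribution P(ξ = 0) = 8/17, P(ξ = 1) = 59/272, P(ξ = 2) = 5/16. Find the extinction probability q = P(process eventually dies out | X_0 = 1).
q = 1

Mean offspring μ = 0·8/17 + 1·59/272 + 2·5/16 = 229/272 ≤ 1. For μ ≤ 1 with offspring not concentrated at 1, the Galton-Watson process goes extinct almost surely, so q = 1.
(Algebraic check: The pgf is f(s) = 8/17 + 59/272·s + 5/16·s². The extinction probability q is the smallest fixed point of f in [0, 1]. Setting s = f(s):
  5/16·s² + (59/272 − 1)·s + 8/17 = 0
  5/16·s² − (8/17 + 5/16)·s + 8/17 = 0
which factors as (s − 1)·(5/16·s − 8/17) = 0, giving roots s = 1 and s = (8/17)/(5/16) = 128/85. Since 128/85 ≥ 1, the smallest root in [0, 1] is s = 1.)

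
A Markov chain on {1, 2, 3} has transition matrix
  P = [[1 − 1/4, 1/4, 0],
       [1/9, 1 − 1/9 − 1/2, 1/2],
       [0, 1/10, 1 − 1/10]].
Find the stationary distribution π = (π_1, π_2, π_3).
π = (2/29, 9/58, 45/58)

This is a birth-death chain on three states, which satisfies detailed balance: π_1 · P_{12} = π_2 · P_{21} and π_2 · P_{23} = π_3 · P_{32}.
From π_1 · 1/4 = π_2 · 1/9: π_2/π_1 = (1/4)/(1/9) = 9/4.
From π_2 · 1/2 = π_3 · 1/10: π_3/π_2 = (1/2)/(1/10) = 5.
Take π_1 proportional to 1; then unnormalized π = (1, 9/4, 45/4). Normalize by dividing by the sum 29/2:
  π = (2/29, 9/58, 45/58).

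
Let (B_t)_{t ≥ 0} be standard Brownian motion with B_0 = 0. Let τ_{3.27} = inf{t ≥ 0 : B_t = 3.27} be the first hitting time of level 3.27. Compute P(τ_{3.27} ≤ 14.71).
P(τ_{3.27} ≤ 14.71) = 2(1 − Φ(3.27/√14.71)) = 2(1 − Φ(0.8526)) ≈ 0.3939

By the reflection principle for standard BM, P(τ_b ≤ t) = 2 · P(B_t ≥ b). Since B_t ~ N(0, t), P(B_t ≥ 3.27) = 1 − Φ(3.27/√t) = 1 − Φ(3.27/√14.71) = 1 − Φ(0.8526) ≈ 0.19694. Doubling: P(τ_{3.27} ≤ 14.71) ≈ 2 · 0.19694 = 0.39388 ≈ 0.3939.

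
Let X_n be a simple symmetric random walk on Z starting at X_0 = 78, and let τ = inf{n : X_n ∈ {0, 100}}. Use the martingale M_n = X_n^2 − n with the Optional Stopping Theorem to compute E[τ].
E[τ] = 1716

M_n = X_n^2 − n is a martingale (since E[X_{n+1}^2 | F_n] = X_n^2 + 1). By OST (τ has finite mean in a bounded region), E[M_τ] = E[M_0] = X_0^2 − 0 = 78^2 = 6084. Also E[M_τ] = E[X_τ^2] − E[τ]. The walk exits at 0 or 100, with P(hit 100 first) = 78/100, so E[X_τ^2] = 100^2 · 78/100 + 0 = 7800. Thus E[τ] = E[X_τ^2] − E[M_τ] = 7800 − 6084 = 1716 = 78(100 − 78) = 1716.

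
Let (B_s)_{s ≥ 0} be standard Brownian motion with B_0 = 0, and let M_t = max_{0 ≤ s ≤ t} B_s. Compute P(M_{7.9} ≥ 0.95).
P(M_{7.9} ≥ 0.95) = 2·P(B_{7.9} ≥ 0.95) = 2(1 − Φ(0.95/√7.9)) ≈ 0.7354

By the reflection principle for Brownian motion, P(M_t ≥ a) = 2 · P(B_t ≥ a) for a ≥ 0. Since B_t ~ N(0, t), P(B_t ≥ 0.95) = 1 − Φ(0.95/√t) = 1 − Φ(0.95/√7.9) = 1 − Φ(0.3380). So
  P(M_{7.9} ≥ 0.95) = 2(1 − Φ(0.3380)) ≈ 0.7354.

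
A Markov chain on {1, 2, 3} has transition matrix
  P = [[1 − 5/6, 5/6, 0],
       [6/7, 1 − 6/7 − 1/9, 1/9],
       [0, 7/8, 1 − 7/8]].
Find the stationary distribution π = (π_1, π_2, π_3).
π = (324/679, 45/97, 40/679)

This is a birth-death chain on three states, which satisfies detailed balance: π_1 · P_{12} = π_2 · P_{21} and π_2 · P_{23} = π_3 · P_{32}.
From π_1 · 5/6 = π_2 · 6/7: π_2/π_1 = (5/6)/(6/7) = 35/36.
From π_2 · 1/9 = π_3 · 7/8: π_3/π_2 = (1/9)/(7/8) = 8/63.
Take π_1 proportional to 1; then unnormalized π = (1, 35/36, 10/81). Normalize by dividing by the sum 679/324:
  π = (324/679, 45/97, 40/679).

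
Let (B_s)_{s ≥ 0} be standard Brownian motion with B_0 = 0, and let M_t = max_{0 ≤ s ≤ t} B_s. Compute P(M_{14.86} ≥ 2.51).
P(M_{14.86} ≥ 2.51) = 2·P(B_{14.86} ≥ 2.51) = 2(1 − Φ(2.51/√14.86)) ≈ 0.5150

By the reflection principle for Brownian motion, P(M_t ≥ a) = 2 · P(B_t ≥ a) for a ≥ 0. Since B_t ~ N(0, t), P(B_t ≥ 2.51) = 1 − Φ(2.51/√t) = 1 − Φ(2.51/√14.86) = 1 − Φ(0.6511). So
  P(M_{14.86} ≥ 2.51) = 2(1 − Φ(0.6511)) ≈ 0.5150.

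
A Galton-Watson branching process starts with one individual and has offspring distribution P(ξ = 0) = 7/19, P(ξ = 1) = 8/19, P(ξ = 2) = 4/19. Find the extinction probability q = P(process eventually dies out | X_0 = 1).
q = 1

Mean offspring μ = 0·7/19 + 1·8/19 + 2·4/19 = 16/19 ≤ 1. For μ ≤ 1 with offspring not concentrated at 1, the Galton-Watson process goes extinct almost surely, so q = 1.
(Algebraic check: The pgf is f(s) = 7/19 + 8/19·s + 4/19·s². The extinction probability q is the smallest fixed point of f in [0, 1]. Setting s = f(s):
  4/19·s² + (8/19 − 1)·s + 7/19 = 0
  4/19·s² − (7/19 + 4/19)·s + 7/19 = 0
which factors as (s − 1)·(4/19·s − 7/19) = 0, giving roots s = 1 and s = (7/19)/(4/19) = 7/4. Since 7/4 ≥ 1, the smallest root in [0, 1] is s = 1.)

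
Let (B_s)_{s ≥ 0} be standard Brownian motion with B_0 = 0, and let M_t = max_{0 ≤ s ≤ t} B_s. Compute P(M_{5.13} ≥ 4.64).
P(M_{5.13} ≥ 4.64) = 2·P(B_{5.13} ≥ 4.64) = 2(1 − Φ(4.64/√5.13)) ≈ 0.0405

By the reflection principle for Brownian motion, P(M_t ≥ a) = 2 · P(B_t ≥ a) for a ≥ 0. Since B_t ~ N(0, t), P(B_t ≥ 4.64) = 1 − Φ(4.64/√t) = 1 − Φ(4.64/√5.13) = 1 − Φ(2.0486). So
  P(M_{5.13} ≥ 4.64) = 2(1 − Φ(2.0486)) ≈ 0.0405.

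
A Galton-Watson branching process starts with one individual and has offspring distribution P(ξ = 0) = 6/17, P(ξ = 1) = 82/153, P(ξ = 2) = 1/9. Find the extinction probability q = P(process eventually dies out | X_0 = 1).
q = 1

Mean offspring μ = 0·6/17 + 1·82/153 + 2·1/9 = 116/153 ≤ 1. For μ ≤ 1 with offspring not concentrated at 1, the Galton-Watson process goes extinct almost surely, so q = 1.
(Algebraic check: The pgf is f(s) = 6/17 + 82/153·s + 1/9·s². The extinction probability q is the smallest fixed point of f in [0, 1]. Setting s = f(s):
  1/9·s² + (82/153 − 1)·s + 6/17 = 0
  1/9·s² − (6/17 + 1/9)·s + 6/17 = 0
which factors as (s − 1)·(1/9·s − 6/17) = 0, giving roots s = 1 and s = (6/17)/(1/9) = 54/17. Since 54/17 ≥ 1, the smallest root in [0, 1] is s = 1.)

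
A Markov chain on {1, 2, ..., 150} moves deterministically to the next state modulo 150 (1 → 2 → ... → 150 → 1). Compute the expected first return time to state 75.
E[T_75 | X_0 = 75] = 150

The chain cycles deterministically, so starting at state 75 it returns in exactly 150 steps. Equivalently, the stationary distribution is uniform π_j = 1/150 for every state j, so by Kac's formula E[T_75] = 1/π_75 = 150.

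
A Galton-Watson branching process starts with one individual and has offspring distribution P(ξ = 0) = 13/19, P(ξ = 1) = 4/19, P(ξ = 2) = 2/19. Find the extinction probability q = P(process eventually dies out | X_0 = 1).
q = 1

Mean offspring μ = 0·13/19 + 1·4/19 + 2·2/19 = 8/19 ≤ 1. For μ ≤ 1 with offspring not concentrated at 1, the Galton-Watson process goes extinct almost surely, so q = 1.
(Algebraic check: The pgf is f(s) = 13/19 + 4/19·s + 2/19·s². The extinction probability q is the smallest fixed point of f in [0, 1]. Setting s = f(s):
  2/19·s² + (4/19 − 1)·s + 13/19 = 0
  2/19·s² − (13/19 + 2/19)·s + 13/19 = 0
which factors as (s − 1)·(2/19·s − 13/19) = 0, giving roots s = 1 and s = (13/19)/(2/19) = 13/2. Since 13/2 ≥ 1, the smallest root in [0, 1] is s = 1.)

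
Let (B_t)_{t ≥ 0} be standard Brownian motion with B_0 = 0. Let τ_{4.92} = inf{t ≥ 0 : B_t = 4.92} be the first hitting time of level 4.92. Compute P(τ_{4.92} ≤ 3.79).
P(τ_{4.92} ≤ 3.79) = 2(1 − Φ(4.92/√3.79)) = 2(1 − Φ(2.5272)) ≈ 0.0115

By the reflection principle for standard BM, P(τ_b ≤ t) = 2 · P(B_t ≥ b). Since B_t ~ N(0, t), P(B_t ≥ 4.92) = 1 − Φ(4.92/√t) = 1 − Φ(4.92/√3.79) = 1 − Φ(2.5272) ≈ 0.00575. Doubling: P(τ_{4.92} ≤ 3.79) ≈ 2 · 0.00575 = 0.01150 ≈ 0.0115.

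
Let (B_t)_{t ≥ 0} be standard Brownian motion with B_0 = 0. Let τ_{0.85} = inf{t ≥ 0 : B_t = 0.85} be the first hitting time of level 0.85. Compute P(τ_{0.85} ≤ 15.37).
P(τ_{0.85} ≤ 15.37) = 2(1 − Φ(0.85/√15.37)) = 2(1 − Φ(0.2168)) ≈ 0.8284

By the reflection principle for standard BM, P(τ_b ≤ t) = 2 · P(B_t ≥ b). Since B_t ~ N(0, t), P(B_t ≥ 0.85) = 1 − Φ(0.85/√t) = 1 − Φ(0.85/√15.37) = 1 − Φ(0.2168) ≈ 0.41418. Doubling: P(τ_{0.85} ≤ 15.37) ≈ 2 · 0.41418 = 0.82836 ≈ 0.8284.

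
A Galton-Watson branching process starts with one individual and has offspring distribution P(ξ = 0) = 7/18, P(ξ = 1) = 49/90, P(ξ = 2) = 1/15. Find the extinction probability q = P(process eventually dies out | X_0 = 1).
q = 1

Mean offspring μ = 0·7/18 + 1·49/90 + 2·1/15 = 61/90 ≤ 1. For μ ≤ 1 with offspring not concentrated at 1, the Galton-Watson process goes extinct almost surely, so q = 1.
(Algebraic check: The pgf is f(s) = 7/18 + 49/90·s + 1/15·s². The extinction probability q is the smallest fixed point of f in [0, 1]. Setting s = f(s):
  1/15·s² + (49/90 − 1)·s + 7/18 = 0
  1/15·s² − (7/18 + 1/15)·s + 7/18 = 0
which factors as (s − 1)·(1/15·s − 7/18) = 0, giving roots s = 1 and s = (7/18)/(1/15) = 35/6. Since 35/6 ≥ 1, the smallest root in [0, 1] is s = 1.)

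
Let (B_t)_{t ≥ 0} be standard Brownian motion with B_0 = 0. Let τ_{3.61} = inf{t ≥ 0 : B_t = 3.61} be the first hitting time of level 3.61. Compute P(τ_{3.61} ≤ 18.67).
P(τ_{3.61} ≤ 18.67) = 2(1 − Φ(3.61/√18.67)) = 2(1 − Φ(0.8355)) ≈ 0.4034

By the reflection principle for standard BM, P(τ_b ≤ t) = 2 · P(B_t ≥ b). Since B_t ~ N(0, t), P(B_t ≥ 3.61) = 1 − Φ(3.61/√t) = 1 − Φ(3.61/√18.67) = 1 − Φ(0.8355) ≈ 0.20172. Doubling: P(τ_{3.61} ≤ 18.67) ≈ 2 · 0.20172 = 0.40344 ≈ 0.4034.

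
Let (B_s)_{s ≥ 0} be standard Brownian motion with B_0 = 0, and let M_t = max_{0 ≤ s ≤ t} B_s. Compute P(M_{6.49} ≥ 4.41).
P(M_{6.49} ≥ 4.41) = 2·P(B_{6.49} ≥ 4.41) = 2(1 − Φ(4.41/√6.49)) ≈ 0.0834

By the reflection principle for Brownian motion, P(M_t ≥ a) = 2 · P(B_t ≥ a) for a ≥ 0. Since B_t ~ N(0, t), P(B_t ≥ 4.41) = 1 − Φ(4.41/√t) = 1 − Φ(4.41/√6.49) = 1 − Φ(1.7311). So
  P(M_{6.49} ≥ 4.41) = 2(1 − Φ(1.7311)) ≈ 0.0834.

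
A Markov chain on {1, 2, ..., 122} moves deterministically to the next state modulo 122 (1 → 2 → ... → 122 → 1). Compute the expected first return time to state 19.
E[T_19 | X_0 = 19] = 122

The chain cycles deterministically, so starting at state 19 it returns in exactly 122 steps. Equivalently, the stationary distribution is uniform π_j = 1/122 for every state j, so by Kac's formula E[T_19] = 1/π_19 = 122.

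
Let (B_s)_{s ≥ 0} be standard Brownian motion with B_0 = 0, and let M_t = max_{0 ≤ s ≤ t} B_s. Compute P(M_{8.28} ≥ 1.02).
P(M_{8.28} ≥ 1.02) = 2·P(B_{8.28} ≥ 1.02) = 2(1 − Φ(1.02/√8.28)) ≈ 0.7230

By the reflection principle for Brownian motion, P(M_t ≥ a) = 2 · P(B_t ≥ a) for a ≥ 0. Since B_t ~ N(0, t), P(B_t ≥ 1.02) = 1 − Φ(1.02/√t) = 1 − Φ(1.02/√8.28) = 1 − Φ(0.3545). So
  P(M_{8.28} ≥ 1.02) = 2(1 − Φ(0.3545)) ≈ 0.7230.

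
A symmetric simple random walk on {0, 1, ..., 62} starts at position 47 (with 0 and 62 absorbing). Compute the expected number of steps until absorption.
E[τ | X_0 = 47] = 705

Let v_k = E[τ | X_0 = k]. Boundary: v_0 = v_62 = 0. Recurrence: v_k = 1 + (v_{k-1} + v_{k+1})/2 for 1 ≤ k ≤ 61. The particular solution to v_k − (v_{k-1} + v_{k+1})/2 = 1 is v_k = −k^2. Adding homogeneous solution A + B k and matching boundaries gives v_k = k (62 − k). Substituting k = 47: v_47 = 47 · 15 = 705.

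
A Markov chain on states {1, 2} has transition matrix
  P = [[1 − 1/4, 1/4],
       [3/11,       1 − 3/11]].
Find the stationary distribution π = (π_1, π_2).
π_1 = 12/23, π_2 = 11/23

Solve πP = π with π_1 + π_2 = 1. From πP = π: π_1 · (1 − 1/4) + π_2 · 3/11 = π_1 ⇒ π_2 · 3/11 = π_1 · 1/4 ⇒ π_2/π_1 = (1/4)/(3/11) = 11/12. Together with π_1 + π_2 = 1:
  π_1 = (3/11)/(1/4 + 3/11) = (3/11)/(23/44) = 12/23,
  π_2 = (1/4)/(1/4 + 3/11) = (1/4)/(23/44) = 11/23.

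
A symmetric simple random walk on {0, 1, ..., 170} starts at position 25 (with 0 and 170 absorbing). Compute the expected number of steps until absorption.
E[τ | X_0 = 25] = 3625

Let v_k = E[τ | X_0 = k]. Boundary: v_0 = v_170 = 0. Recurrence: v_k = 1 + (v_{k-1} + v_{k+1})/2 for 1 ≤ k ≤ 169. The particular solution to v_k − (v_{k-1} + v_{k+1})/2 = 1 is v_k = −k^2. Adding homogeneous solution A + B k and matching boundaries gives v_k = k (170 − k). Substituting k = 25: v_25 = 25 · 145 = 3625.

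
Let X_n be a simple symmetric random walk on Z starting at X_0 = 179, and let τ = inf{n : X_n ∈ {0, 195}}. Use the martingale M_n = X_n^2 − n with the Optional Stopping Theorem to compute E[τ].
E[τ] = 2864

M_n = X_n^2 − n is a martingale (since E[X_{n+1}^2 | F_n] = X_n^2 + 1). By OST (τ has finite mean in a bounded region), E[M_τ] = E[M_0] = X_0^2 − 0 = 179^2 = 32041. Also E[M_τ] = E[X_τ^2] − E[τ]. The walk exits at 0 or 195, with P(hit 195 first) = 179/195, so E[X_τ^2] = 195^2 · 179/195 + 0 = 34905. Thus E[τ] = E[X_τ^2] − E[M_τ] = 34905 − 32041 = 2864 = 179(195 − 179) = 2864.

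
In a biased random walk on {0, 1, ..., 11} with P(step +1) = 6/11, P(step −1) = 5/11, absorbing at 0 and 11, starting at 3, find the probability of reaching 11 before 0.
P(hit 11 before 0) = (1 − (5/6)^3) / (1 − (5/6)^11) = 152845056/313968931

Let u_k denote P(reach 11 before 0 | start at k). Boundary: u_0 = 0, u_11 = 1. Recurrence: u_k = 6/11·u_{k+1} + 5/11·u_{k-1} for 1 ≤ k ≤ 10. Try u_k = A + B·r^k with r = q/p = (5/11)/(6/11) = 5/6. Substitution satisfies the recurrence; boundary conditions give:
  u_k = (1 − r^k) / (1 − r^N) = (1 − (5/6)^3) / (1 − (5/6)^11) = 152845056/313968931.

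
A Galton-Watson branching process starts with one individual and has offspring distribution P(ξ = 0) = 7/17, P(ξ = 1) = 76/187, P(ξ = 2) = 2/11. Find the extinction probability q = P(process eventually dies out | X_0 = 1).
q = 1

Mean offspring μ = 0·7/17 + 1·76/187 + 2·2/11 = 144/187 ≤ 1. For μ ≤ 1 with offspring not concentrated at 1, the Galton-Watson process goes extinct almost surely, so q = 1.
(Algebraic check: The pgf is f(s) = 7/17 + 76/187·s + 2/11·s². The extinction probability q is the smallest fixed point of f in [0, 1]. Setting s = f(s):
  2/11·s² + (76/187 − 1)·s + 7/17 = 0
  2/11·s² − (7/17 + 2/11)·s + 7/17 = 0
which factors as (s − 1)·(2/11·s − 7/17) = 0, giving roots s = 1 and s = (7/17)/(2/11) = 77/34. Since 77/34 ≥ 1, the smallest root in [0, 1] is s = 1.)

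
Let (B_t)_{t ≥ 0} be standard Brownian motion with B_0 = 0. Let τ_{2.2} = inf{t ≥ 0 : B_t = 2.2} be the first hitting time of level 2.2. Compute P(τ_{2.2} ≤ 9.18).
P(τ_{2.2} ≤ 9.18) = 2(1 − Φ(2.2/√9.18)) = 2(1 − Φ(0.7261)) ≈ 0.4678

By the reflection principle for standard BM, P(τ_b ≤ t) = 2 · P(B_t ≥ b). Since B_t ~ N(0, t), P(B_t ≥ 2.2) = 1 − Φ(2.2/√t) = 1 − Φ(2.2/√9.18) = 1 − Φ(0.7261) ≈ 0.23389. Doubling: P(τ_{2.2} ≤ 9.18) ≈ 2 · 0.23389 = 0.46778 ≈ 0.4678.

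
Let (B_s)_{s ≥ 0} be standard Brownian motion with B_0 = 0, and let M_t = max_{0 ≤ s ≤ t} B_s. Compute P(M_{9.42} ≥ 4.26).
P(M_{9.42} ≥ 4.26) = 2·P(B_{9.42} ≥ 4.26) = 2(1 − Φ(4.26/√9.42)) ≈ 0.1651

By the reflection principle for Brownian motion, P(M_t ≥ a) = 2 · P(B_t ≥ a) for a ≥ 0. Since B_t ~ N(0, t), P(B_t ≥ 4.26) = 1 − Φ(4.26/√t) = 1 − Φ(4.26/√9.42) = 1 − Φ(1.3880). So
  P(M_{9.42} ≥ 4.26) = 2(1 − Φ(1.3880)) ≈ 0.1651.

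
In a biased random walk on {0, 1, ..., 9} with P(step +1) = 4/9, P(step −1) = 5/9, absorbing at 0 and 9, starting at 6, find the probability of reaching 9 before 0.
P(hit 9 before 0) = (1 − (5/4)^6) / (1 − (5/4)^9) = 12096/27721

Let u_k denote P(reach 9 before 0 | start at k). Boundary: u_0 = 0, u_9 = 1. Recurrence: u_k = 4/9·u_{k+1} + 5/9·u_{k-1} for 1 ≤ k ≤ 8. Try u_k = A + B·r^k with r = q/p = (5/9)/(4/9) = 5/4. Substitution satisfies the recurrence; boundary conditions give:
  u_k = (1 − r^k) / (1 − r^N) = (1 − (5/4)^6) / (1 − (5/4)^9) = 12096/27721.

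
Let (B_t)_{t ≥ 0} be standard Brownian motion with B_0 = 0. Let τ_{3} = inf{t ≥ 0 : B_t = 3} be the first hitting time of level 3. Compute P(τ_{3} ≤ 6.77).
P(τ_{3} ≤ 6.77) = 2(1 − Φ(3/√6.77)) = 2(1 − Φ(1.1530)) ≈ 0.2489

By the reflection principle for standard BM, P(τ_b ≤ t) = 2 · P(B_t ≥ b). Since B_t ~ N(0, t), P(B_t ≥ 3) = 1 − Φ(3/√t) = 1 − Φ(3/√6.77) = 1 − Φ(1.1530) ≈ 0.12446. Doubling: P(τ_{3} ≤ 6.77) ≈ 2 · 0.12446 = 0.24892 ≈ 0.2489.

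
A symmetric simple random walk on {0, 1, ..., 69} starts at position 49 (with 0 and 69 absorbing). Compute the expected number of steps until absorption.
E[τ | X_0 = 49] = 980

Let v_k = E[τ | X_0 = k]. Boundary: v_0 = v_69 = 0. Recurrence: v_k = 1 + (v_{k-1} + v_{k+1})/2 for 1 ≤ k ≤ 68. The particular solution to v_k − (v_{k-1} + v_{k+1})/2 = 1 is v_k = −k^2. Adding homogeneous solution A + B k and matching boundaries gives v_k = k (69 − k). Substituting k = 49: v_49 = 49 · 20 = 980.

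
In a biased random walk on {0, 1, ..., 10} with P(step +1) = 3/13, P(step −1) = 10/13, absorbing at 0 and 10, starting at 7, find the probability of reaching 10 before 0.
P(hit 10 before 0) = (1 − (10/3)^7) / (1 − (10/3)^10) = 38562993/1428562993

Let u_k denote P(reach 10 before 0 | start at k). Boundary: u_0 = 0, u_10 = 1. Recurrence: u_k = 3/13·u_{k+1} + 10/13·u_{k-1} for 1 ≤ k ≤ 9. Try u_k = A + B·r^k with r = q/p = (10/13)/(3/13) = 10/3. Substitution satisfies the recurrence; boundary conditions give:
  u_k = (1 − r^k) / (1 − r^N) = (1 − (10/3)^7) / (1 − (10/3)^10) = 38562993/1428562993.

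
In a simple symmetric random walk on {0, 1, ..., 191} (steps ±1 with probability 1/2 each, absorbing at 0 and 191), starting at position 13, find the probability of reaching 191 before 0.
P(hit 191 before 0) = 13/191

Let u_k = P(hit 191 before 0 | start at k). Then u_0 = 0, u_191 = 1, and u_k = u_{k-1}/2 + u_{k+1}/2 for 1 ≤ k ≤ 190. This harmonic recurrence is solved by u_k = k/191, giving u_13 = 13/191.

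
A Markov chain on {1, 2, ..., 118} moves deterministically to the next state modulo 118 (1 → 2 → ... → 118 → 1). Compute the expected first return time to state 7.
E[T_7 | X_0 = 7] = 118

The chain cycles deterministically, so starting at state 7 it returns in exactly 118 steps. Equivalently, the stationary distribution is uniform π_j = 1/118 for every state j, so by Kac's formula E[T_7] = 1/π_7 = 118.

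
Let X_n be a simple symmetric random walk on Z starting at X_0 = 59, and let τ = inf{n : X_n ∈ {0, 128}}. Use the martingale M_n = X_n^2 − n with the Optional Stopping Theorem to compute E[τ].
E[τ] = 4071

M_n = X_n^2 − n is a martingale (since E[X_{n+1}^2 | F_n] = X_n^2 + 1). By OST (τ has finite mean in a bounded region), E[M_τ] = E[M_0] = X_0^2 − 0 = 59^2 = 3481. Also E[M_τ] = E[X_τ^2] − E[τ]. The walk exits at 0 or 128, with P(hit 128 first) = 59/128, so E[X_τ^2] = 128^2 · 59/128 + 0 = 7552. Thus E[τ] = E[X_τ^2] − E[M_τ] = 7552 − 3481 = 4071 = 59(128 − 59) = 4071.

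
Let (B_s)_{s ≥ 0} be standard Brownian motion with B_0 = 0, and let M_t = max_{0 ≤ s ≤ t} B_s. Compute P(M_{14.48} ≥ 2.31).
P(M_{14.48} ≥ 2.31) = 2·P(B_{14.48} ≥ 2.31) = 2(1 − Φ(2.31/√14.48)) ≈ 0.5438

By the reflection principle for Brownian motion, P(M_t ≥ a) = 2 · P(B_t ≥ a) for a ≥ 0. Since B_t ~ N(0, t), P(B_t ≥ 2.31) = 1 − Φ(2.31/√t) = 1 − Φ(2.31/√14.48) = 1 − Φ(0.6071). So
  P(M_{14.48} ≥ 2.31) = 2(1 − Φ(0.6071)) ≈ 0.5438.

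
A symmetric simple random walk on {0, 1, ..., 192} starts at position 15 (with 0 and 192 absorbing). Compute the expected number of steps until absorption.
E[τ | X_0 = 15] = 2655

Let v_k = E[τ | X_0 = k]. Boundary: v_0 = v_192 = 0. Recurrence: v_k = 1 + (v_{k-1} + v_{k+1})/2 for 1 ≤ k ≤ 191. The particular solution to v_k − (v_{k-1} + v_{k+1})/2 = 1 is v_k = −k^2. Adding homogeneous solution A + B k and matching boundaries gives v_k = k (192 − k). Substituting k = 15: v_15 = 15 · 177 = 2655.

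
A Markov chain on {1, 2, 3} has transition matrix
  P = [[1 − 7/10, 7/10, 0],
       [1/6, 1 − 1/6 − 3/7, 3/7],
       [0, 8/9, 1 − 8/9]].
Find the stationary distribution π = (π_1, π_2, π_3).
π = (40/289, 168/289, 81/289)

This is a birth-death chain on three states, which satisfies detailed balance: π_1 · P_{12} = π_2 · P_{21} and π_2 · P_{23} = π_3 · P_{32}.
From π_1 · 7/10 = π_2 · 1/6: π_2/π_1 = (7/10)/(1/6) = 21/5.
From π_2 · 3/7 = π_3 · 8/9: π_3/π_2 = (3/7)/(8/9) = 27/56.
Take π_1 proportional to 1; then unnormalized π = (1, 21/5, 81/40). Normalize by dividing by the sum 289/40:
  π = (40/289, 168/289, 81/289).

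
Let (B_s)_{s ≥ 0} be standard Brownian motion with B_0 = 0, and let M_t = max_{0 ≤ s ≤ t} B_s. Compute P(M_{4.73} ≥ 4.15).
P(M_{4.73} ≥ 4.15) = 2·P(B_{4.73} ≥ 4.15) = 2(1 − Φ(4.15/√4.73)) ≈ 0.0564

By the reflection principle for Brownian motion, P(M_t ≥ a) = 2 · P(B_t ≥ a) for a ≥ 0. Since B_t ~ N(0, t), P(B_t ≥ 4.15) = 1 − Φ(4.15/√t) = 1 − Φ(4.15/√4.73) = 1 − Φ(1.9082). So
  P(M_{4.73} ≥ 4.15) = 2(1 − Φ(1.9082)) ≈ 0.0564.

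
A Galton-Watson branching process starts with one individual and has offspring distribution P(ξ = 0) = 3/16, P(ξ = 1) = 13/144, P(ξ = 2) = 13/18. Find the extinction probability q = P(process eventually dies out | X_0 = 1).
q = 27/104

The pgf is f(s) = 3/16 + 13/144·s + 13/18·s². The extinction probability q is the smallest fixed point of f in [0, 1]. Setting s = f(s):
  13/18·s² + (13/144 − 1)·s + 3/16 = 0
  13/18·s² − (3/16 + 13/18)·s + 3/16 = 0
which factors as (s − 1)·(13/18·s − 3/16) = 0, giving roots s = 1 and s = (3/16)/(13/18) = 27/104.
Mean offspring μ = 13/144 + 2·13/18 = 221/144 > 1 (supercritical), so q < 1. The extinction probability is the smaller root: q = (3/16)/(13/18) = 27/104.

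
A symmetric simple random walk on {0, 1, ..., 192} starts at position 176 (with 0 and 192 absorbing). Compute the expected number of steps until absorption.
E[τ | X_0 = 176] = 2816

Let v_k = E[τ | X_0 = k]. Boundary: v_0 = v_192 = 0. Recurrence: v_k = 1 + (v_{k-1} + v_{k+1})/2 for 1 ≤ k ≤ 191. The particular solution to v_k − (v_{k-1} + v_{k+1})/2 = 1 is v_k = −k^2. Adding homogeneous solution A + B k and matching boundaries gives v_k = k (192 − k). Substituting k = 176: v_176 = 176 · 16 = 2816.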